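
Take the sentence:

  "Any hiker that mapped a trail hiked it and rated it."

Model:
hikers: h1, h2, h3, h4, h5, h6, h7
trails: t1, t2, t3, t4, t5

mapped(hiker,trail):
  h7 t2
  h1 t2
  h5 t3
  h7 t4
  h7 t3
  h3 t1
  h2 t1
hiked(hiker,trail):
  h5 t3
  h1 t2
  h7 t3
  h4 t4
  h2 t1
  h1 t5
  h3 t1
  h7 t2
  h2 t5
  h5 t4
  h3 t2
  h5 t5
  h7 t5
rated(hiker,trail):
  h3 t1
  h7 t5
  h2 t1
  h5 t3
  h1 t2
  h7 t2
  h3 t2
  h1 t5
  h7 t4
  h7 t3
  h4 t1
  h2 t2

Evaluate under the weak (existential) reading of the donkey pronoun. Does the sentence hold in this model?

True

"it" takes "a trail" as antecedent — a donkey pronoun bound across the clause boundary.
Weak reading: every hiker h with some mapped-trail has at least one mapped-trail t such that hiked(h,t) ∧ rated(h,t).
Per hiker: h1:✓  h2:✓  h3:✓  h5:✓  h7:✓
Every hiker in the restrictor has a witness.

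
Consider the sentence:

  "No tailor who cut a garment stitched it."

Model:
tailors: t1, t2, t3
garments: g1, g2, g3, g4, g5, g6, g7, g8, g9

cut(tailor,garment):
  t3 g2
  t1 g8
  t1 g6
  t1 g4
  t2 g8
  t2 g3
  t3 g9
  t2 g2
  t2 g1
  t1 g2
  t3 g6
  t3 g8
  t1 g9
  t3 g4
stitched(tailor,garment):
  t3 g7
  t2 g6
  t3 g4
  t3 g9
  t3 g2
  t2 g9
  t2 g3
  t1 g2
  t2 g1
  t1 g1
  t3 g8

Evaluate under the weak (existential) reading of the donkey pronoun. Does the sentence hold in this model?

"it" takes "a garment" as antecedent — a donkey pronoun bound across the clause boundary.
Truth condition: for no (t,g) with cut(t,g) does stitched(t,g) hold.
Restrictor pairs — does the scope hold? (t1,g2):holds  (t1,g4):fails  (t1,g6):fails  (t1,g8):fails  (t1,g9):fails  (t2,g1):holds  (t2,g2):fails  (t2,g3):holds  (t2,g8):fails  (t3,g2):holds  (t3,g4):holds  (t3,g6):fails  (t3,g8):holds  (t3,g9):holds
Scope holds for 7 pair(s), so the sentence is false.

False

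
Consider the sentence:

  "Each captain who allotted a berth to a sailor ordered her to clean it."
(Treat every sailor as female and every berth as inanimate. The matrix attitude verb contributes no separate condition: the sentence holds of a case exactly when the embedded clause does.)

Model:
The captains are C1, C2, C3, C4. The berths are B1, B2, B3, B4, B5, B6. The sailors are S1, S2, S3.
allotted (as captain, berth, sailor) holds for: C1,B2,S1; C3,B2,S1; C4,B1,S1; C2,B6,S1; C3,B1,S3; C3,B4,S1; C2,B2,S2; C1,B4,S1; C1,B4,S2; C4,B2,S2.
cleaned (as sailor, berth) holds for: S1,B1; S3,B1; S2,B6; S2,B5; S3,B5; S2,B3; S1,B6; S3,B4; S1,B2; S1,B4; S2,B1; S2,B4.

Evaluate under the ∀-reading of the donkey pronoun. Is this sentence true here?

False

"her" takes "a sailor" as antecedent and "it" takes "a berth"; both are donkey pronouns co-varying with the restrictor.
Strong reading: for every (c,b,s) with allotted(c,b,s), cleaned(s,b).
Restrictor triples: (C1,B2,S1)→cleaned(S1,B2) ✓  (C1,B4,S1)→cleaned(S1,B4) ✓  (C1,B4,S2)→cleaned(S2,B4) ✓  (C2,B2,S2)→cleaned(S2,B2) ✗  (C2,B6,S1)→cleaned(S1,B6) ✓  (C3,B1,S3)→cleaned(S3,B1) ✓  (C3,B2,S1)→cleaned(S1,B2) ✓  (C3,B4,S1)→cleaned(S1,B4) ✓  (C4,B1,S1)→cleaned(S1,B1) ✓  (C4,B2,S2)→cleaned(S2,B2) ✗
Counterexample: (C2,B2,S2) — cleaned(S2,B2) does not hold.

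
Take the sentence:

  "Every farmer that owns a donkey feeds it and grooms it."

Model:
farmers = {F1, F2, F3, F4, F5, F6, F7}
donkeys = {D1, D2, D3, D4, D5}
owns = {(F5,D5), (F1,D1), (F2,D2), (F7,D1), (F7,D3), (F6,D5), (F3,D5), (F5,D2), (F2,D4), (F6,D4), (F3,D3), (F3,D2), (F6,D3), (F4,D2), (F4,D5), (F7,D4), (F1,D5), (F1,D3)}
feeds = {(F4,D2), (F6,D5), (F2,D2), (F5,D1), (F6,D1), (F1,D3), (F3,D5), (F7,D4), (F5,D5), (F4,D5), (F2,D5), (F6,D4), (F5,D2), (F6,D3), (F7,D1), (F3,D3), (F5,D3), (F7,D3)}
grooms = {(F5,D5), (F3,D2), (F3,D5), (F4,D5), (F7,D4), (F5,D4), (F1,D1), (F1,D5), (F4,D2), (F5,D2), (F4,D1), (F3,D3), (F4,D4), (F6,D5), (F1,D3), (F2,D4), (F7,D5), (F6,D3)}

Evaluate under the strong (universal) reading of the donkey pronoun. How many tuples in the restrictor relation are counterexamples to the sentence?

8

"it" takes "a donkey" as antecedent — a donkey pronoun bound across the clause boundary.
Strong reading: for every (f,d) with owns(f,d), feeds(f,d) ∧ grooms(f,d).
Restrictor pairs: (F1,D1) ✗  (F1,D3) ✓  (F1,D5) ✗  (F2,D2) ✗  (F2,D4) ✗  (F3,D2) ✗  (F3,D3) ✓  (F3,D5) ✓  (F4,D2) ✓  (F4,D5) ✓  (F5,D2) ✓  (F5,D5) ✓  (F6,D3) ✓  (F6,D4) ✗  (F6,D5) ✓  (F7,D1) ✗  (F7,D3) ✗  (F7,D4) ✓
Counterexamples (restrictor pairs failing the scope): 8.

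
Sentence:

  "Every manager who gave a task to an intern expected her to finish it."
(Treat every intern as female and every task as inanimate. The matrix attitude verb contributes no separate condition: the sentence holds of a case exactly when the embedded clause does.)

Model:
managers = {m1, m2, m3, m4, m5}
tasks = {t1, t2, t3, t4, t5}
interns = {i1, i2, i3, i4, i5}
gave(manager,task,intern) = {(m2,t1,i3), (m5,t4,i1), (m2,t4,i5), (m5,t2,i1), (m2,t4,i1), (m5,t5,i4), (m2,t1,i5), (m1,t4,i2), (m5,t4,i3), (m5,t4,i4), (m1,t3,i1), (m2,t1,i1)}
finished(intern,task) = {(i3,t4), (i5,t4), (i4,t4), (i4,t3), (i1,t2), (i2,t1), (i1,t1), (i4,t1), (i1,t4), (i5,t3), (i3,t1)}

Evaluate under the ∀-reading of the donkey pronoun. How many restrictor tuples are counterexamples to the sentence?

"her" takes "an intern" as antecedent and "it" takes "a task"; both are donkey pronouns co-varying with the restrictor.
Strong reading: for every (m,t,i) with gave(m,t,i), finished(i,t).
Restrictor triples: (m1,t3,i1)→finished(i1,t3) ✗  (m1,t4,i2)→finished(i2,t4) ✗  (m2,t1,i1)→finished(i1,t1) ✓  (m2,t1,i3)→finished(i3,t1) ✓  (m2,t1,i5)→finished(i5,t1) ✗  (m2,t4,i1)→finished(i1,t4) ✓  (m2,t4,i5)→finished(i5,t4) ✓  (m5,t2,i1)→finished(i1,t2) ✓  (m5,t4,i1)→finished(i1,t4) ✓  (m5,t4,i3)→finished(i3,t4) ✓  (m5,t4,i4)→finished(i4,t4) ✓  (m5,t5,i4)→finished(i4,t5) ✗
Counterexamples (restrictor triples failing the scope): 4.

4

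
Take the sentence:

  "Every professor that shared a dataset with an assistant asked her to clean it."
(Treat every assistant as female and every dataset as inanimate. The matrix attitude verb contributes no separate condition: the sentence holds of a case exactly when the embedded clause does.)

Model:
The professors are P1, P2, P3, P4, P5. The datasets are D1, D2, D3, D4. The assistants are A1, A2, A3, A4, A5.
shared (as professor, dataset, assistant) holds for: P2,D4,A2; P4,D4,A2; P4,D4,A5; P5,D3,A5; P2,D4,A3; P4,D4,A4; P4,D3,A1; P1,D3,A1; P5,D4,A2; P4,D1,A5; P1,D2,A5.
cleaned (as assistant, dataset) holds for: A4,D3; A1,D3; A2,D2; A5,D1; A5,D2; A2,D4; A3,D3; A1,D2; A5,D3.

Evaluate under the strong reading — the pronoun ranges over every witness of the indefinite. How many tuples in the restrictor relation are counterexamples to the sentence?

3

"her" takes "an assistant" as antecedent and "it" takes "a dataset"; both are donkey pronouns co-varying with the restrictor.
Strong reading: for every (p,d,a) with shared(p,d,a), cleaned(a,d).
Restrictor triples: (P1,D2,A5)→cleaned(A5,D2) ✓  (P1,D3,A1)→cleaned(A1,D3) ✓  (P2,D4,A2)→cleaned(A2,D4) ✓  (P2,D4,A3)→cleaned(A3,D4) ✗  (P4,D1,A5)→cleaned(A5,D1) ✓  (P4,D3,A1)→cleaned(A1,D3) ✓  (P4,D4,A2)→cleaned(A2,D4) ✓  (P4,D4,A4)→cleaned(A4,D4) ✗  (P4,D4,A5)→cleaned(A5,D4) ✗  (P5,D3,A5)→cleaned(A5,D3) ✓  (P5,D4,A2)→cleaned(A2,D4) ✓
Counterexamples (restrictor triples failing the scope): 3.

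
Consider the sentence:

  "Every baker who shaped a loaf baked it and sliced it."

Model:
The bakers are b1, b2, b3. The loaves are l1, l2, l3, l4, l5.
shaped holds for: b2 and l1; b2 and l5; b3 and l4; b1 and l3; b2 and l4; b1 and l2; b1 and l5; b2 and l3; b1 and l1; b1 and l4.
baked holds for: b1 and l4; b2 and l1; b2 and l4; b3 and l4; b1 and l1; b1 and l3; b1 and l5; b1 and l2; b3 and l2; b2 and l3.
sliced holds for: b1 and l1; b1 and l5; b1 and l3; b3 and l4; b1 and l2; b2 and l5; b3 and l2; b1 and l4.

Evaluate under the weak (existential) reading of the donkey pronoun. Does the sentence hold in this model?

False

"it" takes "a loaf" as antecedent — a donkey pronoun bound across the clause boundary.
Weak reading: every baker b with some shaped-loaf has at least one shaped-loaf l such that baked(b,l) ∧ sliced(b,l).
Per baker: b1:✓  b2:✗  b3:✓
b2 has no witness among its shaped-loaves.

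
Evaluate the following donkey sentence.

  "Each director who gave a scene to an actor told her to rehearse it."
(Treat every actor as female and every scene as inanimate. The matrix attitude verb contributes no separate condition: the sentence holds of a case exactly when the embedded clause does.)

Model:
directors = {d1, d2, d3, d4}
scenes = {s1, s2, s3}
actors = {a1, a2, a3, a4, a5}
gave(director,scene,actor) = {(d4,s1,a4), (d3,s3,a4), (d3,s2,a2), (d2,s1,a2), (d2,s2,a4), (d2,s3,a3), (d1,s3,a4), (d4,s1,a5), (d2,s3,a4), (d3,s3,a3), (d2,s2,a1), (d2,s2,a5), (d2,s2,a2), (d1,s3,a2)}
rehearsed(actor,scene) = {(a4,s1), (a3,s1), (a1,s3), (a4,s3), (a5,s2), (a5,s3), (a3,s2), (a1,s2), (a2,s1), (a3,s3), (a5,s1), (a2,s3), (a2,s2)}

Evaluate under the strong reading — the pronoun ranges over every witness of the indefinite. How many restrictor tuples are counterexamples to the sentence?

"her" takes "an actor" as antecedent and "it" takes "a scene"; both are donkey pronouns co-varying with the restrictor.
Strong reading: for every (d,s,a) with gave(d,s,a), rehearsed(a,s).
Restrictor triples: (d1,s3,a2)→rehearsed(a2,s3) ✓  (d1,s3,a4)→rehearsed(a4,s3) ✓  (d2,s1,a2)→rehearsed(a2,s1) ✓  (d2,s2,a1)→rehearsed(a1,s2) ✓  (d2,s2,a2)→rehearsed(a2,s2) ✓  (d2,s2,a4)→rehearsed(a4,s2) ✗  (d2,s2,a5)→rehearsed(a5,s2) ✓  (d2,s3,a3)→rehearsed(a3,s3) ✓  (d2,s3,a4)→rehearsed(a4,s3) ✓  (d3,s2,a2)→rehearsed(a2,s2) ✓  (d3,s3,a3)→rehearsed(a3,s3) ✓  (d3,s3,a4)→rehearsed(a4,s3) ✓  (d4,s1,a4)→rehearsed(a4,s1) ✓  (d4,s1,a5)→rehearsed(a5,s1) ✓
Counterexamples (restrictor triples failing the scope): 1.

1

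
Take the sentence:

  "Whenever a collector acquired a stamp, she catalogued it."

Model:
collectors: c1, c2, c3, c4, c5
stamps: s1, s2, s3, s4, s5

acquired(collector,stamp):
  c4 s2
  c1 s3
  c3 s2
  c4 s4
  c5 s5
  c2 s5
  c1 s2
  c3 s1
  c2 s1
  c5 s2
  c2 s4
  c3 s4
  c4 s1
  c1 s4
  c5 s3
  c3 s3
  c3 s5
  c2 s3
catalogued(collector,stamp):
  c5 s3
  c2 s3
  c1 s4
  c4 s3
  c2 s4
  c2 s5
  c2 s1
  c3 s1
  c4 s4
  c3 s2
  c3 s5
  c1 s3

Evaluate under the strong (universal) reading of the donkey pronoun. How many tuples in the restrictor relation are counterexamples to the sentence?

7

"it" takes "a stamp" as antecedent — a donkey pronoun bound across the clause boundary.
Strong reading: for every (c,s) with acquired(c,s), catalogued(c,s).
Restrictor pairs: (c1,s2) ✗  (c1,s3) ✓  (c1,s4) ✓  (c2,s1) ✓  (c2,s3) ✓  (c2,s4) ✓  (c2,s5) ✓  (c3,s1) ✓  (c3,s2) ✓  (c3,s3) ✗  (c3,s4) ✗  (c3,s5) ✓  (c4,s1) ✗  (c4,s2) ✗  (c4,s4) ✓  (c5,s2) ✗  (c5,s3) ✓  (c5,s5) ✗
Counterexamples (restrictor pairs failing the scope): 7.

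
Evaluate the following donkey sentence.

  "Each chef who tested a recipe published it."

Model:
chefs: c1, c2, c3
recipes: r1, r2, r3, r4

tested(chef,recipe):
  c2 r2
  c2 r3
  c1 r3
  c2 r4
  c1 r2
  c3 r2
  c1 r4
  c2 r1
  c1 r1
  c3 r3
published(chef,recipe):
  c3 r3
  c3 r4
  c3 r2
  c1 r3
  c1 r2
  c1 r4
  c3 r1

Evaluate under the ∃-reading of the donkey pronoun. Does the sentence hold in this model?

"it" takes "a recipe" as antecedent — a donkey pronoun bound across the clause boundary.
Weak reading: every chef c with some tested-recipe has at least one tested-recipe r such that published(c,r).
Per chef: c1:✓  c2:✗  c3:✓
c2 has no witness among its tested-recipes.

False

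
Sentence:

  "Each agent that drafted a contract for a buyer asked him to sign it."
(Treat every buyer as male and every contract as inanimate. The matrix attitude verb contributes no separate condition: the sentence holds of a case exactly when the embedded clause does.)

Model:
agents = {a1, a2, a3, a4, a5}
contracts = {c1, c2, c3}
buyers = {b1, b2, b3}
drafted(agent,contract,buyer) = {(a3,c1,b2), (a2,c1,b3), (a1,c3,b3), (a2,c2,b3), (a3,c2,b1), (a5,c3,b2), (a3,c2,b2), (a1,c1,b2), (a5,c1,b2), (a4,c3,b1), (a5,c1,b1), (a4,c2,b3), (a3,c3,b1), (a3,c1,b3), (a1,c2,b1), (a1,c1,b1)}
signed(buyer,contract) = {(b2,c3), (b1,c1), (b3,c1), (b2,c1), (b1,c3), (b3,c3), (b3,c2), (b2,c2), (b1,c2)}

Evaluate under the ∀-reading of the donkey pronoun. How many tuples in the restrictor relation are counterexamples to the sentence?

0

"him" takes "a buyer" as antecedent and "it" takes "a contract"; both are donkey pronouns co-varying with the restrictor.
Strong reading: for every (a,c,b) with drafted(a,c,b), signed(b,c).
Restrictor triples: (a1,c1,b1)→signed(b1,c1) ✓  (a1,c1,b2)→signed(b2,c1) ✓  (a1,c2,b1)→signed(b1,c2) ✓  (a1,c3,b3)→signed(b3,c3) ✓  (a2,c1,b3)→signed(b3,c1) ✓  (a2,c2,b3)→signed(b3,c2) ✓  (a3,c1,b2)→signed(b2,c1) ✓  (a3,c1,b3)→signed(b3,c1) ✓  (a3,c2,b1)→signed(b1,c2) ✓  (a3,c2,b2)→signed(b2,c2) ✓  (a3,c3,b1)→signed(b1,c3) ✓  (a4,c2,b3)→signed(b3,c2) ✓  (a4,c3,b1)→signed(b1,c3) ✓  (a5,c1,b1)→signed(b1,c1) ✓  (a5,c1,b2)→signed(b2,c1) ✓  (a5,c3,b2)→signed(b2,c3) ✓
Counterexamples (restrictor triples failing the scope): 0.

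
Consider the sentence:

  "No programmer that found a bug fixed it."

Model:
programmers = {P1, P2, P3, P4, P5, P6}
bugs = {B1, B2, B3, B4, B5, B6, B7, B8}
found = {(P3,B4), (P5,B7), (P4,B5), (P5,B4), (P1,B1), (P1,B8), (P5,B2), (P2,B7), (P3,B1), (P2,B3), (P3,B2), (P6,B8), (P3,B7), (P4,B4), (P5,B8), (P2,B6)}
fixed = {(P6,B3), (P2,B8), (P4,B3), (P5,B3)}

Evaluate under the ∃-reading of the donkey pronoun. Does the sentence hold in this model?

"it" takes "a bug" as antecedent — a donkey pronoun bound across the clause boundary.
Truth condition: for no (p,b) with found(p,b) does fixed(p,b) hold.
Restrictor pairs — does the scope hold? (P1,B1):fails  (P1,B8):fails  (P2,B3):fails  (P2,B6):fails  (P2,B7):fails  (P3,B1):fails  (P3,B2):fails  (P3,B4):fails  (P3,B7):fails  (P4,B4):fails  (P4,B5):fails  (P5,B2):fails  (P5,B4):fails  (P5,B7):fails  (P5,B8):fails  (P6,B8):fails
Scope holds for no restrictor pair, so the sentence is true.

True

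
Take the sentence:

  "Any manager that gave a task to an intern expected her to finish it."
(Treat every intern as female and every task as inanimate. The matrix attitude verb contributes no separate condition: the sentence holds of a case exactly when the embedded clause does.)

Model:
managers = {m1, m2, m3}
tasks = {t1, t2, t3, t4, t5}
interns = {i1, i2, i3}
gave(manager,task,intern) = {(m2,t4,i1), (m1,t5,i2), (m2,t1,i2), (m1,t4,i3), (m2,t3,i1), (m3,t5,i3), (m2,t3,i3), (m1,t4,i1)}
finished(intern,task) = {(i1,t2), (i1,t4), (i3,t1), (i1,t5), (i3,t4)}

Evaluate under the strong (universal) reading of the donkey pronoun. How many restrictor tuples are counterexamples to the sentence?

"her" takes "an intern" as antecedent and "it" takes "a task"; both are donkey pronouns co-varying with the restrictor.
Strong reading: for every (m,t,i) with gave(m,t,i), finished(i,t).
Restrictor triples: (m1,t4,i1)→finished(i1,t4) ✓  (m1,t4,i3)→finished(i3,t4) ✓  (m1,t5,i2)→finished(i2,t5) ✗  (m2,t1,i2)→finished(i2,t1) ✗  (m2,t3,i1)→finished(i1,t3) ✗  (m2,t3,i3)→finished(i3,t3) ✗  (m2,t4,i1)→finished(i1,t4) ✓  (m3,t5,i3)→finished(i3,t5) ✗
Counterexamples (restrictor triples failing the scope): 5.

5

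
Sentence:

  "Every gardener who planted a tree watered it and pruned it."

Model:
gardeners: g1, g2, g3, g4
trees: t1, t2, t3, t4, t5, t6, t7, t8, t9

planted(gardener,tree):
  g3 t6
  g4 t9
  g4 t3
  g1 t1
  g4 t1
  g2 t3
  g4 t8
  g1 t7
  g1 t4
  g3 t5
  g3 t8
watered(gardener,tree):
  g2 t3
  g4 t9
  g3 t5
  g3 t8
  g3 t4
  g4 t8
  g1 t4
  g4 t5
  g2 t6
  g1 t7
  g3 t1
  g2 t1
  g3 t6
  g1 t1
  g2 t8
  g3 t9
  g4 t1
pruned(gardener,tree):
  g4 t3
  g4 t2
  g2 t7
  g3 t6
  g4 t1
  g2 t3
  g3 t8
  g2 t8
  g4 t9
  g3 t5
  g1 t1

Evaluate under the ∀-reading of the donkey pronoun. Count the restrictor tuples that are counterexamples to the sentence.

4

"it" takes "a tree" as antecedent — a donkey pronoun bound across the clause boundary.
Strong reading: for every (g,t) with planted(g,t), watered(g,t) ∧ pruned(g,t).
Restrictor pairs: (g1,t1) ✓  (g1,t4) ✗  (g1,t7) ✗  (g2,t3) ✓  (g3,t5) ✓  (g3,t6) ✓  (g3,t8) ✓  (g4,t1) ✓  (g4,t3) ✗  (g4,t8) ✗  (g4,t9) ✓
Counterexamples (restrictor pairs failing the scope): 4.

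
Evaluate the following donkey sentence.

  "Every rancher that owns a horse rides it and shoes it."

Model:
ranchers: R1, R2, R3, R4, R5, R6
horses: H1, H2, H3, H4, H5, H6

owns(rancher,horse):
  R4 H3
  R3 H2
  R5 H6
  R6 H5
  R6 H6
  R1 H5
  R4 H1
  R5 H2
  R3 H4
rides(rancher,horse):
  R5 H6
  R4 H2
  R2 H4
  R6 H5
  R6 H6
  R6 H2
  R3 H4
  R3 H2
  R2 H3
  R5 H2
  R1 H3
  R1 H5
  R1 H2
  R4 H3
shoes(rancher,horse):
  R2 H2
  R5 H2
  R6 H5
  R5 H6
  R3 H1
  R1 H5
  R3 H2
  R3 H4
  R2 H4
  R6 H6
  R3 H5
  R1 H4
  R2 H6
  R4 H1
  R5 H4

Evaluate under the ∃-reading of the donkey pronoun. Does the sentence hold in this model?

False

"it" takes "a horse" as antecedent — a donkey pronoun bound across the clause boundary.
Weak reading: every rancher r with some owns-horse has at least one owns-horse h such that rides(r,h) ∧ shoes(r,h).
Per rancher: R1:✓  R3:✓  R4:✗  R5:✓  R6:✓
R4 has no witness among its owns-horses.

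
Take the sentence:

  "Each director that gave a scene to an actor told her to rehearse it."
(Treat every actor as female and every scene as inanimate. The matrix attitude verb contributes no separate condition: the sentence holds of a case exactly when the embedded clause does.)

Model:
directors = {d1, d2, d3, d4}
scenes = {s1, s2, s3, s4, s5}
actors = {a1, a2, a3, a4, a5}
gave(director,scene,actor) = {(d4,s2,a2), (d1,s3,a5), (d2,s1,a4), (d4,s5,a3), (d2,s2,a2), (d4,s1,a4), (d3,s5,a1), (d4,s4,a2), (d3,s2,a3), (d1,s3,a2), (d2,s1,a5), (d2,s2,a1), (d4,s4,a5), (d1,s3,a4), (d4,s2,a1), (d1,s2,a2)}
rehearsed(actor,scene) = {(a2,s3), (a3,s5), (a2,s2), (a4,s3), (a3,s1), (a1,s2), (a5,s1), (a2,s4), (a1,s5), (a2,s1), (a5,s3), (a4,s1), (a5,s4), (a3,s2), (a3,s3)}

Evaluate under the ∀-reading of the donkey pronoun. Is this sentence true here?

True

"her" takes "an actor" as antecedent and "it" takes "a scene"; both are donkey pronouns co-varying with the restrictor.
Strong reading: for every (d,s,a) with gave(d,s,a), rehearsed(a,s).
Restrictor triples: (d1,s2,a2)→rehearsed(a2,s2) ✓  (d1,s3,a2)→rehearsed(a2,s3) ✓  (d1,s3,a4)→rehearsed(a4,s3) ✓  (d1,s3,a5)→rehearsed(a5,s3) ✓  (d2,s1,a4)→rehearsed(a4,s1) ✓  (d2,s1,a5)→rehearsed(a5,s1) ✓  (d2,s2,a1)→rehearsed(a1,s2) ✓  (d2,s2,a2)→rehearsed(a2,s2) ✓  (d3,s2,a3)→rehearsed(a3,s2) ✓  (d3,s5,a1)→rehearsed(a1,s5) ✓  (d4,s1,a4)→rehearsed(a4,s1) ✓  (d4,s2,a1)→rehearsed(a1,s2) ✓  (d4,s2,a2)→rehearsed(a2,s2) ✓  (d4,s4,a2)→rehearsed(a2,s4) ✓  (d4,s4,a5)→rehearsed(a5,s4) ✓  (d4,s5,a3)→rehearsed(a3,s5) ✓
Every restrictor triple satisfies the scope.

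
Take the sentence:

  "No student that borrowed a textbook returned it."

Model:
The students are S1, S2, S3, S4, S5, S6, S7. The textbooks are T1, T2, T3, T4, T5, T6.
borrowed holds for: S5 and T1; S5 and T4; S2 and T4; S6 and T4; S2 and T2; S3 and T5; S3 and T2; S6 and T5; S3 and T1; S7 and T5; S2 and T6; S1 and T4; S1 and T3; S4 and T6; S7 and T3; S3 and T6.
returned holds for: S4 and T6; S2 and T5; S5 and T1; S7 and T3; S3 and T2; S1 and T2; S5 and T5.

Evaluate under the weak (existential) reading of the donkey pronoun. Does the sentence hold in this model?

"it" takes "a textbook" as antecedent — a donkey pronoun bound across the clause boundary.
Truth condition: for no (s,t) with borrowed(s,t) does returned(s,t) hold.
Restrictor pairs — does the scope hold? (S1,T3):fails  (S1,T4):fails  (S2,T2):fails  (S2,T4):fails  (S2,T6):fails  (S3,T1):fails  (S3,T2):holds  (S3,T5):fails  (S3,T6):fails  (S4,T6):holds  (S5,T1):holds  (S5,T4):fails  (S6,T4):fails  (S6,T5):fails  (S7,T3):holds  (S7,T5):fails
Scope holds for 4 pair(s), so the sentence is false.

False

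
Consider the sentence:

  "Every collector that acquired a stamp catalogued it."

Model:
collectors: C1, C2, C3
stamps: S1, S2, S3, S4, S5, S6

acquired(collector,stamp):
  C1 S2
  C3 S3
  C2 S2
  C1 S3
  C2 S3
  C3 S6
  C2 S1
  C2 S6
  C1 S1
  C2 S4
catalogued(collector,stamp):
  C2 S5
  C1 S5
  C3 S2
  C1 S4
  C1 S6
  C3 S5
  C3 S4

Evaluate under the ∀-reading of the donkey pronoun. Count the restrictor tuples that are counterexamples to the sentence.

10

"it" takes "a stamp" as antecedent — a donkey pronoun bound across the clause boundary.
Strong reading: for every (c,s) with acquired(c,s), catalogued(c,s).
Restrictor pairs: (C1,S1) ✗  (C1,S2) ✗  (C1,S3) ✗  (C2,S1) ✗  (C2,S2) ✗  (C2,S3) ✗  (C2,S4) ✗  (C2,S6) ✗  (C3,S3) ✗  (C3,S6) ✗
Counterexamples (restrictor pairs failing the scope): 10.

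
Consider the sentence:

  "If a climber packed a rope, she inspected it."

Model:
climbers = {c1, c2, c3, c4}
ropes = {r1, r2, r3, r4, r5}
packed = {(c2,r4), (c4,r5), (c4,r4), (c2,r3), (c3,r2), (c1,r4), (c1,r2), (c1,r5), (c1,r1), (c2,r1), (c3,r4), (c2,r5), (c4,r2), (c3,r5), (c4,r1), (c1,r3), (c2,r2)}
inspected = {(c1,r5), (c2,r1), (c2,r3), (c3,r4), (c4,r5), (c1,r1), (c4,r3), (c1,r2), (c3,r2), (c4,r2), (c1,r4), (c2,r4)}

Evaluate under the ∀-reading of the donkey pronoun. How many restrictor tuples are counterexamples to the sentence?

6

"it" takes "a rope" as antecedent — a donkey pronoun bound across the clause boundary.
Strong reading: for every (c,r) with packed(c,r), inspected(c,r).
Restrictor pairs: (c1,r1) ✓  (c1,r2) ✓  (c1,r3) ✗  (c1,r4) ✓  (c1,r5) ✓  (c2,r1) ✓  (c2,r2) ✗  (c2,r3) ✓  (c2,r4) ✓  (c2,r5) ✗  (c3,r2) ✓  (c3,r4) ✓  (c3,r5) ✗  (c4,r1) ✗  (c4,r2) ✓  (c4,r4) ✗  (c4,r5) ✓
Counterexamples (restrictor pairs failing the scope): 6.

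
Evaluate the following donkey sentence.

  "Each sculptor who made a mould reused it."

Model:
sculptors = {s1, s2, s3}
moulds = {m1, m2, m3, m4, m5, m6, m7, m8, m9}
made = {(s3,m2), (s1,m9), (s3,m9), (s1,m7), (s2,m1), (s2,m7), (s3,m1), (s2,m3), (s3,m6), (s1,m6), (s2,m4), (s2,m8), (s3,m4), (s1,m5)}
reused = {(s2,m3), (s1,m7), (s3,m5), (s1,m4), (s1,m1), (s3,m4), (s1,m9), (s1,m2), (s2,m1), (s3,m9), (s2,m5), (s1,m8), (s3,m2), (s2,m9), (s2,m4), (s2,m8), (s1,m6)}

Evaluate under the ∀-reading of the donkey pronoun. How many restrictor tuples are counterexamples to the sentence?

4

"it" takes "a mould" as antecedent — a donkey pronoun bound across the clause boundary.
Strong reading: for every (s,m) with made(s,m), reused(s,m).
Restrictor pairs: (s1,m5) ✗  (s1,m6) ✓  (s1,m7) ✓  (s1,m9) ✓  (s2,m1) ✓  (s2,m3) ✓  (s2,m4) ✓  (s2,m7) ✗  (s2,m8) ✓  (s3,m1) ✗  (s3,m2) ✓  (s3,m4) ✓  (s3,m6) ✗  (s3,m9) ✓
Counterexamples (restrictor pairs failing the scope): 4.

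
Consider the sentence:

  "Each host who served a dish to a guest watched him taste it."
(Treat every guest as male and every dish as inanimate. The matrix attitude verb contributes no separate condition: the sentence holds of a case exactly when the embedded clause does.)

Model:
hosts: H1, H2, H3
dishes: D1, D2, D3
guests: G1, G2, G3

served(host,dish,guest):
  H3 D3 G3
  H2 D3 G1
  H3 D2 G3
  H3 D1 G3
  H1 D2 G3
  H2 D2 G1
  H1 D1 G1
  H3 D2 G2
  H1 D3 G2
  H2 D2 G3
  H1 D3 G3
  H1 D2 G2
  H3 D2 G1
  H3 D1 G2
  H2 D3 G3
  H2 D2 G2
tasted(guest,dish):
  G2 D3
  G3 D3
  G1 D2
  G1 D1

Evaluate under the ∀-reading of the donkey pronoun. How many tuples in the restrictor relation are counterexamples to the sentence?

"him" takes "a guest" as antecedent and "it" takes "a dish"; both are donkey pronouns co-varying with the restrictor.
Strong reading: for every (h,d,g) with served(h,d,g), tasted(g,d).
Restrictor triples: (H1,D1,G1)→tasted(G1,D1) ✓  (H1,D2,G2)→tasted(G2,D2) ✗  (H1,D2,G3)→tasted(G3,D2) ✗  (H1,D3,G2)→tasted(G2,D3) ✓  (H1,D3,G3)→tasted(G3,D3) ✓  (H2,D2,G1)→tasted(G1,D2) ✓  (H2,D2,G2)→tasted(G2,D2) ✗  (H2,D2,G3)→tasted(G3,D2) ✗  (H2,D3,G1)→tasted(G1,D3) ✗  (H2,D3,G3)→tasted(G3,D3) ✓  (H3,D1,G2)→tasted(G2,D1) ✗  (H3,D1,G3)→tasted(G3,D1) ✗  (H3,D2,G1)→tasted(G1,D2) ✓  (H3,D2,G2)→tasted(G2,D2) ✗  (H3,D2,G3)→tasted(G3,D2) ✗  (H3,D3,G3)→tasted(G3,D3) ✓
Counterexamples (restrictor triples failing the scope): 9.

9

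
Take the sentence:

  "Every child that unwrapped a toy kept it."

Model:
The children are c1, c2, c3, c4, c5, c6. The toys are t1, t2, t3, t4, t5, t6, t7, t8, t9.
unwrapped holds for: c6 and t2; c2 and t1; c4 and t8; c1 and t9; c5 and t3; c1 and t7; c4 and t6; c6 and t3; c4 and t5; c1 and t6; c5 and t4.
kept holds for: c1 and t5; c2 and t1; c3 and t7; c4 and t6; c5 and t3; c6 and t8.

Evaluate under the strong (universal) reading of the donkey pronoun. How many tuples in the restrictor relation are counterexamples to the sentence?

8

"it" takes "a toy" as antecedent — a donkey pronoun bound across the clause boundary.
Strong reading: for every (c,t) with unwrapped(c,t), kept(c,t).
Restrictor pairs: (c1,t6) ✗  (c1,t7) ✗  (c1,t9) ✗  (c2,t1) ✓  (c4,t5) ✗  (c4,t6) ✓  (c4,t8) ✗  (c5,t3) ✓  (c5,t4) ✗  (c6,t2) ✗  (c6,t3) ✗
Counterexamples (restrictor pairs failing the scope): 8.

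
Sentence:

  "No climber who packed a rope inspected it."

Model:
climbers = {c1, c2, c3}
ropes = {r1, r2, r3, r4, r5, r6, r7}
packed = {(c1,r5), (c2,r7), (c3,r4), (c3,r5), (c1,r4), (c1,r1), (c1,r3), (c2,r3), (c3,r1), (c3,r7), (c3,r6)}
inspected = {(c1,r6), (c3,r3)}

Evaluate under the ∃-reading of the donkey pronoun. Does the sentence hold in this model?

"it" takes "a rope" as antecedent — a donkey pronoun bound across the clause boundary.
Truth condition: for no (c,r) with packed(c,r) does inspected(c,r) hold.
Restrictor pairs — does the scope hold? (c1,r1):fails  (c1,r3):fails  (c1,r4):fails  (c1,r5):fails  (c2,r3):fails  (c2,r7):fails  (c3,r1):fails  (c3,r4):fails  (c3,r5):fails  (c3,r6):fails  (c3,r7):fails
Scope holds for no restrictor pair, so the sentence is true.

True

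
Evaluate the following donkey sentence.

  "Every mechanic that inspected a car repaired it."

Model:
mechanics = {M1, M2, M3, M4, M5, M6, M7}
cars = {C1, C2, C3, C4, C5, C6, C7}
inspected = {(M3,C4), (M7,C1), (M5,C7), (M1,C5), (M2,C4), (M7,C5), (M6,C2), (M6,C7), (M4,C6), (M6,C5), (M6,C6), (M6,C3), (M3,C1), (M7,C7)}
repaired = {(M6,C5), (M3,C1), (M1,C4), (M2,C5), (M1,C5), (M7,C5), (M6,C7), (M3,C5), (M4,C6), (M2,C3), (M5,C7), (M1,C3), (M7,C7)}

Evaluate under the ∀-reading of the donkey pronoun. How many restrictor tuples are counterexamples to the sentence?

"it" takes "a car" as antecedent — a donkey pronoun bound across the clause boundary.
Strong reading: for every (m,c) with inspected(m,c), repaired(m,c).
Restrictor pairs: (M1,C5) ✓  (M2,C4) ✗  (M3,C1) ✓  (M3,C4) ✗  (M4,C6) ✓  (M5,C7) ✓  (M6,C2) ✗  (M6,C3) ✗  (M6,C5) ✓  (M6,C6) ✗  (M6,C7) ✓  (M7,C1) ✗  (M7,C5) ✓  (M7,C7) ✓
Counterexamples (restrictor pairs failing the scope): 6.

6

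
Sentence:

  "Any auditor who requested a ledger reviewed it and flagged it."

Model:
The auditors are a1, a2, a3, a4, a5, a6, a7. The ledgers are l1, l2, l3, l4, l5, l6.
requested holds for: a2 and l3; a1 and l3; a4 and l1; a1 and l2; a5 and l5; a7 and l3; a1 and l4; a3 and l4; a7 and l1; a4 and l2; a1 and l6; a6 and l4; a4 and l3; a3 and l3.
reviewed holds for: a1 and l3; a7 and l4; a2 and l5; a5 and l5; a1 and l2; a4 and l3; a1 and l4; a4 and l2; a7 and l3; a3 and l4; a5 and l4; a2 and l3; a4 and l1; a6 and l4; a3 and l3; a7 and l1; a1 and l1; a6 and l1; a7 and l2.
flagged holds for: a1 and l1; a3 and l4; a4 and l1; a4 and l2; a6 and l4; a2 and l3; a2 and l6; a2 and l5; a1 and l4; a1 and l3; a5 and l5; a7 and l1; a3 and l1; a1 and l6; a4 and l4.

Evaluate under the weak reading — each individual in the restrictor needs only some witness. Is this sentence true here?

"it" takes "a ledger" as antecedent — a donkey pronoun bound across the clause boundary.
Weak reading: every auditor a with some requested-ledger has at least one requested-ledger l such that reviewed(a,l) ∧ flagged(a,l).
Per auditor: a1:✓  a2:✓  a3:✓  a4:✓  a5:✓  a6:✓  a7:✓
Every auditor in the restrictor has a witness.

True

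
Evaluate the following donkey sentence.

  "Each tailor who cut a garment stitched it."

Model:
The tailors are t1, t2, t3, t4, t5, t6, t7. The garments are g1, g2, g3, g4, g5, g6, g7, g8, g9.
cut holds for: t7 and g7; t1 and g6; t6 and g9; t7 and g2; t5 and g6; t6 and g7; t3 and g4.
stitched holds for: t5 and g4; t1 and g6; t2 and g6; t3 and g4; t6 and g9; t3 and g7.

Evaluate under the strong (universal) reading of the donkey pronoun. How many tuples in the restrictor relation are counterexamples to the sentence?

4

"it" takes "a garment" as antecedent — a donkey pronoun bound across the clause boundary.
Strong reading: for every (t,g) with cut(t,g), stitched(t,g).
Restrictor pairs: (t1,g6) ✓  (t3,g4) ✓  (t5,g6) ✗  (t6,g7) ✗  (t6,g9) ✓  (t7,g2) ✗  (t7,g7) ✗
Counterexamples (restrictor pairs failing the scope): 4.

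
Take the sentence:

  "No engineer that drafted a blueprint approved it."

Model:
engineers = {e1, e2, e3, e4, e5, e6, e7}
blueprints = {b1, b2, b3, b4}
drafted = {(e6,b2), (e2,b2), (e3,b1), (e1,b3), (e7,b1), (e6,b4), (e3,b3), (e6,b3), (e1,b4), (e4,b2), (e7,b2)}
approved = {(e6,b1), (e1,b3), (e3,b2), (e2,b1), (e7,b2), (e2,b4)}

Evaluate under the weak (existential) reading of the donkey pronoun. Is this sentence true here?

"it" takes "a blueprint" as antecedent — a donkey pronoun bound across the clause boundary.
Truth condition: for no (e,b) with drafted(e,b) does approved(e,b) hold.
Restrictor pairs — does the scope hold? (e1,b3):holds  (e1,b4):fails  (e2,b2):fails  (e3,b1):fails  (e3,b3):fails  (e4,b2):fails  (e6,b2):fails  (e6,b3):fails  (e6,b4):fails  (e7,b1):fails  (e7,b2):holds
Scope holds for 2 pair(s), so the sentence is false.

False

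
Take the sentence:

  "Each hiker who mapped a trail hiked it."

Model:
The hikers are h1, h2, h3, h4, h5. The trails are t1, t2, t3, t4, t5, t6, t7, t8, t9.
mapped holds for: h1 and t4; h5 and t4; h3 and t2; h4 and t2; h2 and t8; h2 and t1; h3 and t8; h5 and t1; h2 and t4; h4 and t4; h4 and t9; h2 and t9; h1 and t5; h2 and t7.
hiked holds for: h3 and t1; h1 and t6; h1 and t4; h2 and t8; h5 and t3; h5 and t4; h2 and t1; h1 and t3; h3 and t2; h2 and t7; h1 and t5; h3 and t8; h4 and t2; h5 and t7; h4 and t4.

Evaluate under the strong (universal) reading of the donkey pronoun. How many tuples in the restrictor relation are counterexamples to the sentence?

"it" takes "a trail" as antecedent — a donkey pronoun bound across the clause boundary.
Strong reading: for every (h,t) with mapped(h,t), hiked(h,t).
Restrictor pairs: (h1,t4) ✓  (h1,t5) ✓  (h2,t1) ✓  (h2,t4) ✗  (h2,t7) ✓  (h2,t8) ✓  (h2,t9) ✗  (h3,t2) ✓  (h3,t8) ✓  (h4,t2) ✓  (h4,t4) ✓  (h4,t9) ✗  (h5,t1) ✗  (h5,t4) ✓
Counterexamples (restrictor pairs failing the scope): 4.

4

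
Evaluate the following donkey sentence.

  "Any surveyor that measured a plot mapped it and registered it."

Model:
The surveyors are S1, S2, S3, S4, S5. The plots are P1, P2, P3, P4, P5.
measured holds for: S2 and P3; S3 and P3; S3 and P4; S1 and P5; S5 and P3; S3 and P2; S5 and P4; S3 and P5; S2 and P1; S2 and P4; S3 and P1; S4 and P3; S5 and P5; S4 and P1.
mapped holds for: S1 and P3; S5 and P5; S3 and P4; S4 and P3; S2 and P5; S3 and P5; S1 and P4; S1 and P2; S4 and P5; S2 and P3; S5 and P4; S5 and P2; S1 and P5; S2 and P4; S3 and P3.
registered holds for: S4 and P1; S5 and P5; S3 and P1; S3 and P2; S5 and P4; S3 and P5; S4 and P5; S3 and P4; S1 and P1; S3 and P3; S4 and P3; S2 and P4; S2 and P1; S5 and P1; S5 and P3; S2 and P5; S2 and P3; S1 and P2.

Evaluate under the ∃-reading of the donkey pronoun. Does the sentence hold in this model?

"it" takes "a plot" as antecedent — a donkey pronoun bound across the clause boundary.
Weak reading: every surveyor s with some measured-plot has at least one measured-plot p such that mapped(s,p) ∧ registered(s,p).
Per surveyor: S1:✗  S2:✓  S3:✓  S4:✓  S5:✓
S1 has no witness among its measured-plots.

False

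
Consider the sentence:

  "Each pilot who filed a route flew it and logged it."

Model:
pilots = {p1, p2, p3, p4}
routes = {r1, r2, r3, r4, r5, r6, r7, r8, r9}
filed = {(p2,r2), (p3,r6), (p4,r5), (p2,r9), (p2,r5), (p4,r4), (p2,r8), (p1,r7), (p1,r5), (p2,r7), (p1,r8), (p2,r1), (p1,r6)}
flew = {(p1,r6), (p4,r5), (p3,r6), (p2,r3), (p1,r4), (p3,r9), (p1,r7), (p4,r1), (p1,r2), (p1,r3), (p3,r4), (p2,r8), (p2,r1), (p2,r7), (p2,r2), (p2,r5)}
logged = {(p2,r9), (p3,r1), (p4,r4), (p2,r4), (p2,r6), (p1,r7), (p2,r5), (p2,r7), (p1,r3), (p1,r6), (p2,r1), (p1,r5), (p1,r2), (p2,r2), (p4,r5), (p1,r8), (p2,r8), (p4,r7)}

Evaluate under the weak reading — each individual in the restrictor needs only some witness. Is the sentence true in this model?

False

"it" takes "a route" as antecedent — a donkey pronoun bound across the clause boundary.
Weak reading: every pilot p with some filed-route has at least one filed-route r such that flew(p,r) ∧ logged(p,r).
Per pilot: p1:✓  p2:✓  p3:✗  p4:✓
p3 has no witness among its filed-routes.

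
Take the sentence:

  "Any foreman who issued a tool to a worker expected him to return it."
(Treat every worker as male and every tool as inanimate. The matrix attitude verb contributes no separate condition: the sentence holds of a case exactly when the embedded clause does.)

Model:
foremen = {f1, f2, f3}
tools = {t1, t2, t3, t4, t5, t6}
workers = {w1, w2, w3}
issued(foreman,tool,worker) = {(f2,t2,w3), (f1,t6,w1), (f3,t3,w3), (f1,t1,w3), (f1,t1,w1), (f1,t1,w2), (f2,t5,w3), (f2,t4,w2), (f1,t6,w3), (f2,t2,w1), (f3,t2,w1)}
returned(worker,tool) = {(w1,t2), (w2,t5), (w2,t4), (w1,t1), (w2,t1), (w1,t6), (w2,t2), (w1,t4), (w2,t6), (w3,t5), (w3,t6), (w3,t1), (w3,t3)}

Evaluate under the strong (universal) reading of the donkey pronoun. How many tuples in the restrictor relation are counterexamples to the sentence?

"him" takes "a worker" as antecedent and "it" takes "a tool"; both are donkey pronouns co-varying with the restrictor.
Strong reading: for every (f,t,w) with issued(f,t,w), returned(w,t).
Restrictor triples: (f1,t1,w1)→returned(w1,t1) ✓  (f1,t1,w2)→returned(w2,t1) ✓  (f1,t1,w3)→returned(w3,t1) ✓  (f1,t6,w1)→returned(w1,t6) ✓  (f1,t6,w3)→returned(w3,t6) ✓  (f2,t2,w1)→returned(w1,t2) ✓  (f2,t2,w3)→returned(w3,t2) ✗  (f2,t4,w2)→returned(w2,t4) ✓  (f2,t5,w3)→returned(w3,t5) ✓  (f3,t2,w1)→returned(w1,t2) ✓  (f3,t3,w3)→returned(w3,t3) ✓
Counterexamples (restrictor triples failing the scope): 1.

1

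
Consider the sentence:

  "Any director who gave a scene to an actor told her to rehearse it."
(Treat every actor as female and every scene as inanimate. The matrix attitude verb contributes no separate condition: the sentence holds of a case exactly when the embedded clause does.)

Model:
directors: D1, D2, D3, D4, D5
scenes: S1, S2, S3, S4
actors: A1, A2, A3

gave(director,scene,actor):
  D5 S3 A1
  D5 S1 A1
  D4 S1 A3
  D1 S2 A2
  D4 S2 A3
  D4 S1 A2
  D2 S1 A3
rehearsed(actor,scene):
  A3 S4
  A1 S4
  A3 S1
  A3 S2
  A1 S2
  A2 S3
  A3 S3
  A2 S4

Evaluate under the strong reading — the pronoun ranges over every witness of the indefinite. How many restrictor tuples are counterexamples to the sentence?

"her" takes "an actor" as antecedent and "it" takes "a scene"; both are donkey pronouns co-varying with the restrictor.
Strong reading: for every (d,s,a) with gave(d,s,a), rehearsed(a,s).
Restrictor triples: (D1,S2,A2)→rehearsed(A2,S2) ✗  (D2,S1,A3)→rehearsed(A3,S1) ✓  (D4,S1,A2)→rehearsed(A2,S1) ✗  (D4,S1,A3)→rehearsed(A3,S1) ✓  (D4,S2,A3)→rehearsed(A3,S2) ✓  (D5,S1,A1)→rehearsed(A1,S1) ✗  (D5,S3,A1)→rehearsed(A1,S3) ✗
Counterexamples (restrictor triples failing the scope): 4.

4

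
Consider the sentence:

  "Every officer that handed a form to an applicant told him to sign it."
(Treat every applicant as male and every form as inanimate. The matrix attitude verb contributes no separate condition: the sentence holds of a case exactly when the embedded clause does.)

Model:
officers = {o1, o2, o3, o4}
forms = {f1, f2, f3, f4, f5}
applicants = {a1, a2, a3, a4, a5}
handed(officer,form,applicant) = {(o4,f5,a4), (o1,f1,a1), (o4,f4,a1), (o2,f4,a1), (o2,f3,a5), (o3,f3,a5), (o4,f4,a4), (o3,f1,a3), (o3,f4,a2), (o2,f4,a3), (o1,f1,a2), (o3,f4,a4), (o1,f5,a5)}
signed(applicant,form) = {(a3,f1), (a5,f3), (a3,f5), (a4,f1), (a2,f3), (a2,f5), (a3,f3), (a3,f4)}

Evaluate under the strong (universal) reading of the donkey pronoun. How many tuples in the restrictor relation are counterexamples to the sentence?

"him" takes "an applicant" as antecedent and "it" takes "a form"; both are donkey pronouns co-varying with the restrictor.
Strong reading: for every (o,f,a) with handed(o,f,a), signed(a,f).
Restrictor triples: (o1,f1,a1)→signed(a1,f1) ✗  (o1,f1,a2)→signed(a2,f1) ✗  (o1,f5,a5)→signed(a5,f5) ✗  (o2,f3,a5)→signed(a5,f3) ✓  (o2,f4,a1)→signed(a1,f4) ✗  (o2,f4,a3)→signed(a3,f4) ✓  (o3,f1,a3)→signed(a3,f1) ✓  (o3,f3,a5)→signed(a5,f3) ✓  (o3,f4,a2)→signed(a2,f4) ✗  (o3,f4,a4)→signed(a4,f4) ✗  (o4,f4,a1)→signed(a1,f4) ✗  (o4,f4,a4)→signed(a4,f4) ✗  (o4,f5,a4)→signed(a4,f5) ✗
Counterexamples (restrictor triples failing the scope): 9.

9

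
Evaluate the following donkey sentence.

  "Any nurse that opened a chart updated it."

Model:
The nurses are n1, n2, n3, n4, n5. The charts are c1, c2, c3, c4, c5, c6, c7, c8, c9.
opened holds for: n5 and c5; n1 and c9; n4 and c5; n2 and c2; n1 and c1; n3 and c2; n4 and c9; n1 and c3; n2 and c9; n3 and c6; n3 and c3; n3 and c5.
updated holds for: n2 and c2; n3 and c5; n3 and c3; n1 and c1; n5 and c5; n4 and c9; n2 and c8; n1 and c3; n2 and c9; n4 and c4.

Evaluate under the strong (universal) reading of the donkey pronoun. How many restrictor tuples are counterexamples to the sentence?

"it" takes "a chart" as antecedent — a donkey pronoun bound across the clause boundary.
Strong reading: for every (n,c) with opened(n,c), updated(n,c).
Restrictor pairs: (n1,c1) ✓  (n1,c3) ✓  (n1,c9) ✗  (n2,c2) ✓  (n2,c9) ✓  (n3,c2) ✗  (n3,c3) ✓  (n3,c5) ✓  (n3,c6) ✗  (n4,c5) ✗  (n4,c9) ✓  (n5,c5) ✓
Counterexamples (restrictor pairs failing the scope): 4.

4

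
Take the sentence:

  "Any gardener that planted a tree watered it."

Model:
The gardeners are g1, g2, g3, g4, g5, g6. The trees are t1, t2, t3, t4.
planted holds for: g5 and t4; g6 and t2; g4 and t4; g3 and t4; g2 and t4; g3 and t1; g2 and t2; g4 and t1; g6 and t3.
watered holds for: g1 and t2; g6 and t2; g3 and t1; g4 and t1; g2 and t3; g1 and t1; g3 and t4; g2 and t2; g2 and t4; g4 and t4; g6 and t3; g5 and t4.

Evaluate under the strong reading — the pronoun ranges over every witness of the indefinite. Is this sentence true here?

"it" takes "a tree" as antecedent — a donkey pronoun bound across the clause boundary.
Strong reading: for every (g,t) with planted(g,t), watered(g,t).
Restrictor pairs: (g2,t2) ✓  (g2,t4) ✓  (g3,t1) ✓  (g3,t4) ✓  (g4,t1) ✓  (g4,t4) ✓  (g5,t4) ✓  (g6,t2) ✓  (g6,t3) ✓
Every restrictor pair satisfies the scope.

True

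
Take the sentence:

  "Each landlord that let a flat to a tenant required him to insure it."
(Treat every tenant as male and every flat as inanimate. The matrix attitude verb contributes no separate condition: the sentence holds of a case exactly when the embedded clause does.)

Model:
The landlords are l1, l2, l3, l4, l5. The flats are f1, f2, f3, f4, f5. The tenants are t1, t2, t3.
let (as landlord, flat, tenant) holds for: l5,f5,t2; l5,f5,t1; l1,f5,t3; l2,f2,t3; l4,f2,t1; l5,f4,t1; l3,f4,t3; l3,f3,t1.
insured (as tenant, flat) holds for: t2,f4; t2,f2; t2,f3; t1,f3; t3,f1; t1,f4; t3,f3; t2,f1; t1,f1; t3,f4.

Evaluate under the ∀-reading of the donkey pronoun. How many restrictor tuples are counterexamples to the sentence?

"him" takes "a tenant" as antecedent and "it" takes "a flat"; both are donkey pronouns co-varying with the restrictor.
Strong reading: for every (l,f,t) with let(l,f,t), insured(t,f).
Restrictor triples: (l1,f5,t3)→insured(t3,f5) ✗  (l2,f2,t3)→insured(t3,f2) ✗  (l3,f3,t1)→insured(t1,f3) ✓  (l3,f4,t3)→insured(t3,f4) ✓  (l4,f2,t1)→insured(t1,f2) ✗  (l5,f4,t1)→insured(t1,f4) ✓  (l5,f5,t1)→insured(t1,f5) ✗  (l5,f5,t2)→insured(t2,f5) ✗
Counterexamples (restrictor triples failing the scope): 5.

5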